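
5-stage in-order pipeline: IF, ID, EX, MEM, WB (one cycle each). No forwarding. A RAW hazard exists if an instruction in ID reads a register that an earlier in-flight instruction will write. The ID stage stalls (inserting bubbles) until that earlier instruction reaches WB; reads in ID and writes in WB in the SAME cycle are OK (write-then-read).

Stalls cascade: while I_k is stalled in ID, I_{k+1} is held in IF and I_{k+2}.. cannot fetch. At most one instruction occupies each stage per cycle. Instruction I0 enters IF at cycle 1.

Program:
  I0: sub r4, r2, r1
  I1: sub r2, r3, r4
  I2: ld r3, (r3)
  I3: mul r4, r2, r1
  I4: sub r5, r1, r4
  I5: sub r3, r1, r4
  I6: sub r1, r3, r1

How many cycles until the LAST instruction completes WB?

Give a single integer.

I0 sub r4 <- r2,r1: IF@1 ID@2 stall=0 (-) EX@3 MEM@4 WB@5
I1 sub r2 <- r3,r4: IF@2 ID@3 stall=2 (RAW on I0.r4 (WB@5)) EX@6 MEM@7 WB@8
I2 ld r3 <- r3: IF@3 ID@6 stall=0 (-) EX@7 MEM@8 WB@9
I3 mul r4 <- r2,r1: IF@6 ID@7 stall=1 (RAW on I1.r2 (WB@8)) EX@9 MEM@10 WB@11
I4 sub r5 <- r1,r4: IF@7 ID@9 stall=2 (RAW on I3.r4 (WB@11)) EX@12 MEM@13 WB@14
I5 sub r3 <- r1,r4: IF@9 ID@12 stall=0 (-) EX@13 MEM@14 WB@15
I6 sub r1 <- r3,r1: IF@12 ID@13 stall=2 (RAW on I5.r3 (WB@15)) EX@16 MEM@17 WB@18

Answer: 18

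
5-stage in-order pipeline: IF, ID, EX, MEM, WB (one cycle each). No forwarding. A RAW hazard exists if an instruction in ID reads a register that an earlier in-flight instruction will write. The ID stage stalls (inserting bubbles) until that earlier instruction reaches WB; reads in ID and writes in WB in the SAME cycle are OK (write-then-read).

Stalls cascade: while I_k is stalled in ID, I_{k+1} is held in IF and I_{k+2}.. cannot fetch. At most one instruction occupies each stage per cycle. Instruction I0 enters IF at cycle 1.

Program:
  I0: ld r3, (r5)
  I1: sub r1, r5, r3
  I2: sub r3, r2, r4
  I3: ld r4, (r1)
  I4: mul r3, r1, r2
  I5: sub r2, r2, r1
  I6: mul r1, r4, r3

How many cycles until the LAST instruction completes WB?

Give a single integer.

I0 ld r3 <- r5: IF@1 ID@2 stall=0 (-) EX@3 MEM@4 WB@5
I1 sub r1 <- r5,r3: IF@2 ID@3 stall=2 (RAW on I0.r3 (WB@5)) EX@6 MEM@7 WB@8
I2 sub r3 <- r2,r4: IF@3 ID@6 stall=0 (-) EX@7 MEM@8 WB@9
I3 ld r4 <- r1: IF@6 ID@7 stall=1 (RAW on I1.r1 (WB@8)) EX@9 MEM@10 WB@11
I4 mul r3 <- r1,r2: IF@7 ID@9 stall=0 (-) EX@10 MEM@11 WB@12
I5 sub r2 <- r2,r1: IF@9 ID@10 stall=0 (-) EX@11 MEM@12 WB@13
I6 mul r1 <- r4,r3: IF@10 ID@11 stall=1 (RAW on I4.r3 (WB@12)) EX@13 MEM@14 WB@15

Answer: 15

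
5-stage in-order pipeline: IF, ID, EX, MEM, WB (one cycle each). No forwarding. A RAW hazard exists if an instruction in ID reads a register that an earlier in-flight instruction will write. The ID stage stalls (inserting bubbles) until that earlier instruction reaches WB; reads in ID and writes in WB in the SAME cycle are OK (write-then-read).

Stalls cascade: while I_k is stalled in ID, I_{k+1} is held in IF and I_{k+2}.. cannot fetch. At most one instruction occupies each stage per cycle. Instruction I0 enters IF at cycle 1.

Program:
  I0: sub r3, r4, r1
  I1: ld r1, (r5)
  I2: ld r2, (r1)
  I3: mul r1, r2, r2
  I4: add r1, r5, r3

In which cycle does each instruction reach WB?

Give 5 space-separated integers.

I0 sub r3 <- r4,r1: IF@1 ID@2 stall=0 (-) EX@3 MEM@4 WB@5
I1 ld r1 <- r5: IF@2 ID@3 stall=0 (-) EX@4 MEM@5 WB@6
I2 ld r2 <- r1: IF@3 ID@4 stall=2 (RAW on I1.r1 (WB@6)) EX@7 MEM@8 WB@9
I3 mul r1 <- r2,r2: IF@4 ID@7 stall=2 (RAW on I2.r2 (WB@9)) EX@10 MEM@11 WB@12
I4 add r1 <- r5,r3: IF@7 ID@10 stall=0 (-) EX@11 MEM@12 WB@13

Answer: 5 6 9 12 13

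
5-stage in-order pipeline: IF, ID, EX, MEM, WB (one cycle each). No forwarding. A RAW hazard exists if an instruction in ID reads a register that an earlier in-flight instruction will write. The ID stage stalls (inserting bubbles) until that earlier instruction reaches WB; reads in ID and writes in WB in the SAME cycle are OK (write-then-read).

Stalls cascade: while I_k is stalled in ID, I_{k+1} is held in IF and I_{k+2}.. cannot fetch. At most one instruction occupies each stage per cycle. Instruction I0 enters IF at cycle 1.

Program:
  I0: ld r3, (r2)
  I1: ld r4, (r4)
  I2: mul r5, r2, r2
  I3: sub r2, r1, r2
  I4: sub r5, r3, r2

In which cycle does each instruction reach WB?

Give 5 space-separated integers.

Answer: 5 6 7 8 11

Derivation:
I0 ld r3 <- r2: IF@1 ID@2 stall=0 (-) EX@3 MEM@4 WB@5
I1 ld r4 <- r4: IF@2 ID@3 stall=0 (-) EX@4 MEM@5 WB@6
I2 mul r5 <- r2,r2: IF@3 ID@4 stall=0 (-) EX@5 MEM@6 WB@7
I3 sub r2 <- r1,r2: IF@4 ID@5 stall=0 (-) EX@6 MEM@7 WB@8
I4 sub r5 <- r3,r2: IF@5 ID@6 stall=2 (RAW on I3.r2 (WB@8)) EX@9 MEM@10 WB@11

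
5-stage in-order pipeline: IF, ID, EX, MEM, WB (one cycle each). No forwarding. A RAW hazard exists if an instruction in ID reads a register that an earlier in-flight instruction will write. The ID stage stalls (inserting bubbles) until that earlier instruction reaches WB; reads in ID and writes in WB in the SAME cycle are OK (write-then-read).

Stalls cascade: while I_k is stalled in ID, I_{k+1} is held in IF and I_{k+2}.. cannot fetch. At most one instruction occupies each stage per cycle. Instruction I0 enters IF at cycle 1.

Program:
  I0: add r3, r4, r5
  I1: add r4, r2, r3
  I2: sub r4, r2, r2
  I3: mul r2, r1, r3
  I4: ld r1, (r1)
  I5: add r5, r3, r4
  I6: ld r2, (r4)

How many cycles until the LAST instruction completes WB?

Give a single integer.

Answer: 13

Derivation:
I0 add r3 <- r4,r5: IF@1 ID@2 stall=0 (-) EX@3 MEM@4 WB@5
I1 add r4 <- r2,r3: IF@2 ID@3 stall=2 (RAW on I0.r3 (WB@5)) EX@6 MEM@7 WB@8
I2 sub r4 <- r2,r2: IF@3 ID@6 stall=0 (-) EX@7 MEM@8 WB@9
I3 mul r2 <- r1,r3: IF@6 ID@7 stall=0 (-) EX@8 MEM@9 WB@10
I4 ld r1 <- r1: IF@7 ID@8 stall=0 (-) EX@9 MEM@10 WB@11
I5 add r5 <- r3,r4: IF@8 ID@9 stall=0 (-) EX@10 MEM@11 WB@12
I6 ld r2 <- r4: IF@9 ID@10 stall=0 (-) EX@11 MEM@12 WB@13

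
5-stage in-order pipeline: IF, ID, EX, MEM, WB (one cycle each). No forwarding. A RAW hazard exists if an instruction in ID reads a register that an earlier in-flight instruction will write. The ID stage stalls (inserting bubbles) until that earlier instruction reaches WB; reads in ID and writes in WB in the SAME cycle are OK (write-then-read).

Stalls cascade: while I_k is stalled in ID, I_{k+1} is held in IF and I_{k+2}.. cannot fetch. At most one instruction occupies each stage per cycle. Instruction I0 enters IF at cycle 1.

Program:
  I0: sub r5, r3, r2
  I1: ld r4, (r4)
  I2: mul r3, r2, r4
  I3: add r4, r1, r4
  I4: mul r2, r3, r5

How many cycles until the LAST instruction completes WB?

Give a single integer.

I0 sub r5 <- r3,r2: IF@1 ID@2 stall=0 (-) EX@3 MEM@4 WB@5
I1 ld r4 <- r4: IF@2 ID@3 stall=0 (-) EX@4 MEM@5 WB@6
I2 mul r3 <- r2,r4: IF@3 ID@4 stall=2 (RAW on I1.r4 (WB@6)) EX@7 MEM@8 WB@9
I3 add r4 <- r1,r4: IF@4 ID@7 stall=0 (-) EX@8 MEM@9 WB@10
I4 mul r2 <- r3,r5: IF@7 ID@8 stall=1 (RAW on I2.r3 (WB@9)) EX@10 MEM@11 WB@12

Answer: 12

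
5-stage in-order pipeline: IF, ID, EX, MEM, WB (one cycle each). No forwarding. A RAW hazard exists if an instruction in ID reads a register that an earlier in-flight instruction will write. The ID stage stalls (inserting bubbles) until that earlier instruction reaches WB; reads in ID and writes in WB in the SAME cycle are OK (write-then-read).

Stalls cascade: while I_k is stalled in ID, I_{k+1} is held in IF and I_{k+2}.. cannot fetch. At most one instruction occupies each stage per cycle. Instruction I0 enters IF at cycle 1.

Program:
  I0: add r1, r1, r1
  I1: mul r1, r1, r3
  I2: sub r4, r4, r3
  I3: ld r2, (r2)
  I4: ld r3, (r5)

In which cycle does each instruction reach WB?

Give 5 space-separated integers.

I0 add r1 <- r1,r1: IF@1 ID@2 stall=0 (-) EX@3 MEM@4 WB@5
I1 mul r1 <- r1,r3: IF@2 ID@3 stall=2 (RAW on I0.r1 (WB@5)) EX@6 MEM@7 WB@8
I2 sub r4 <- r4,r3: IF@3 ID@6 stall=0 (-) EX@7 MEM@8 WB@9
I3 ld r2 <- r2: IF@6 ID@7 stall=0 (-) EX@8 MEM@9 WB@10
I4 ld r3 <- r5: IF@7 ID@8 stall=0 (-) EX@9 MEM@10 WB@11

Answer: 5 8 9 10 11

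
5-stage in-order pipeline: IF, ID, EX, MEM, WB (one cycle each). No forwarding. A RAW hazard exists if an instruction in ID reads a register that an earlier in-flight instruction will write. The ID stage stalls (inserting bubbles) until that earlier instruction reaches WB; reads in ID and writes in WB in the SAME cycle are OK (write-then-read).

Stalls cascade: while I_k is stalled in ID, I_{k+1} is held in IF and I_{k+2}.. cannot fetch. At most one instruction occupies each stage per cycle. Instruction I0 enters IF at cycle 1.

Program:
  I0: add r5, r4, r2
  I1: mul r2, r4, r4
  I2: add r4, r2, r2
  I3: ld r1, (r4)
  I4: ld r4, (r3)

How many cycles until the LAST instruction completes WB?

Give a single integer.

Answer: 13

Derivation:
I0 add r5 <- r4,r2: IF@1 ID@2 stall=0 (-) EX@3 MEM@4 WB@5
I1 mul r2 <- r4,r4: IF@2 ID@3 stall=0 (-) EX@4 MEM@5 WB@6
I2 add r4 <- r2,r2: IF@3 ID@4 stall=2 (RAW on I1.r2 (WB@6)) EX@7 MEM@8 WB@9
I3 ld r1 <- r4: IF@4 ID@7 stall=2 (RAW on I2.r4 (WB@9)) EX@10 MEM@11 WB@12
I4 ld r4 <- r3: IF@7 ID@10 stall=0 (-) EX@11 MEM@12 WB@13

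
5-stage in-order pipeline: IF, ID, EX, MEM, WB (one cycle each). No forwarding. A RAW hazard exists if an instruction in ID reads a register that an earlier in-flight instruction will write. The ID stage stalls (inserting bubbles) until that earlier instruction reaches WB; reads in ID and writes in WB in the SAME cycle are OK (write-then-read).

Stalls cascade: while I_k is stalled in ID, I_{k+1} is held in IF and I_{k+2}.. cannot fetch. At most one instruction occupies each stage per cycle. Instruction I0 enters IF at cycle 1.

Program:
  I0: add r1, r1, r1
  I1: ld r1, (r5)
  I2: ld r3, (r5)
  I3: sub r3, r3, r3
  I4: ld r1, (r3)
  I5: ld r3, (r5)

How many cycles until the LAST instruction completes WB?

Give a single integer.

I0 add r1 <- r1,r1: IF@1 ID@2 stall=0 (-) EX@3 MEM@4 WB@5
I1 ld r1 <- r5: IF@2 ID@3 stall=0 (-) EX@4 MEM@5 WB@6
I2 ld r3 <- r5: IF@3 ID@4 stall=0 (-) EX@5 MEM@6 WB@7
I3 sub r3 <- r3,r3: IF@4 ID@5 stall=2 (RAW on I2.r3 (WB@7)) EX@8 MEM@9 WB@10
I4 ld r1 <- r3: IF@5 ID@8 stall=2 (RAW on I3.r3 (WB@10)) EX@11 MEM@12 WB@13
I5 ld r3 <- r5: IF@8 ID@11 stall=0 (-) EX@12 MEM@13 WB@14

Answer: 14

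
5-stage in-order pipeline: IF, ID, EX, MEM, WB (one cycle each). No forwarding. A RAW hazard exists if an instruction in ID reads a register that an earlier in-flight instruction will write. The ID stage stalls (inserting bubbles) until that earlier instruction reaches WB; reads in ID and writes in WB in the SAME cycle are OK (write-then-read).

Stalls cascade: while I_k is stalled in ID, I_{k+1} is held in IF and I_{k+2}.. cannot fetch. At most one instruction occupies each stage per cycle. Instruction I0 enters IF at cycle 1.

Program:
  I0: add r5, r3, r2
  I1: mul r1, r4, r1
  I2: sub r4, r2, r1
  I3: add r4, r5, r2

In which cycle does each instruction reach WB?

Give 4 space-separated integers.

I0 add r5 <- r3,r2: IF@1 ID@2 stall=0 (-) EX@3 MEM@4 WB@5
I1 mul r1 <- r4,r1: IF@2 ID@3 stall=0 (-) EX@4 MEM@5 WB@6
I2 sub r4 <- r2,r1: IF@3 ID@4 stall=2 (RAW on I1.r1 (WB@6)) EX@7 MEM@8 WB@9
I3 add r4 <- r5,r2: IF@4 ID@7 stall=0 (-) EX@8 MEM@9 WB@10

Answer: 5 6 9 10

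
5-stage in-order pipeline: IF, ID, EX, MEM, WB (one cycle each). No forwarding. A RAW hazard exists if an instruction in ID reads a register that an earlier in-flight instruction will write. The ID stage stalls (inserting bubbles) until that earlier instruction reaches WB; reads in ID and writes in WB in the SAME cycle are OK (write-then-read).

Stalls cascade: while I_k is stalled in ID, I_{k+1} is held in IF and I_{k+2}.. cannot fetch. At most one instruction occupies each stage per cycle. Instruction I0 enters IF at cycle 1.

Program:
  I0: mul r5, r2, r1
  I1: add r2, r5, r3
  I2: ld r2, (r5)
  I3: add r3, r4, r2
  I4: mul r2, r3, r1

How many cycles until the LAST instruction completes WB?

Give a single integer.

I0 mul r5 <- r2,r1: IF@1 ID@2 stall=0 (-) EX@3 MEM@4 WB@5
I1 add r2 <- r5,r3: IF@2 ID@3 stall=2 (RAW on I0.r5 (WB@5)) EX@6 MEM@7 WB@8
I2 ld r2 <- r5: IF@3 ID@6 stall=0 (-) EX@7 MEM@8 WB@9
I3 add r3 <- r4,r2: IF@6 ID@7 stall=2 (RAW on I2.r2 (WB@9)) EX@10 MEM@11 WB@12
I4 mul r2 <- r3,r1: IF@7 ID@10 stall=2 (RAW on I3.r3 (WB@12)) EX@13 MEM@14 WB@15

Answer: 15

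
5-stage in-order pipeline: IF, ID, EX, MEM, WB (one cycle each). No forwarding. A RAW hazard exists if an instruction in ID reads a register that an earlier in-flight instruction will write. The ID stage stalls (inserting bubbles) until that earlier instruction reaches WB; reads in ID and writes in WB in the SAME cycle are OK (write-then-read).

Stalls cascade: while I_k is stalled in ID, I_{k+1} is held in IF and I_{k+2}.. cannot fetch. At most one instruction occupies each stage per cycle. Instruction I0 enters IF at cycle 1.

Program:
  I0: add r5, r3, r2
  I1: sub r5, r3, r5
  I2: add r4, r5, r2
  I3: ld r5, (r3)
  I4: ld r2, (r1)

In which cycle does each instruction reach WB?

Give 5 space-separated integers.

I0 add r5 <- r3,r2: IF@1 ID@2 stall=0 (-) EX@3 MEM@4 WB@5
I1 sub r5 <- r3,r5: IF@2 ID@3 stall=2 (RAW on I0.r5 (WB@5)) EX@6 MEM@7 WB@8
I2 add r4 <- r5,r2: IF@3 ID@6 stall=2 (RAW on I1.r5 (WB@8)) EX@9 MEM@10 WB@11
I3 ld r5 <- r3: IF@6 ID@9 stall=0 (-) EX@10 MEM@11 WB@12
I4 ld r2 <- r1: IF@9 ID@10 stall=0 (-) EX@11 MEM@12 WB@13

Answer: 5 8 11 12 13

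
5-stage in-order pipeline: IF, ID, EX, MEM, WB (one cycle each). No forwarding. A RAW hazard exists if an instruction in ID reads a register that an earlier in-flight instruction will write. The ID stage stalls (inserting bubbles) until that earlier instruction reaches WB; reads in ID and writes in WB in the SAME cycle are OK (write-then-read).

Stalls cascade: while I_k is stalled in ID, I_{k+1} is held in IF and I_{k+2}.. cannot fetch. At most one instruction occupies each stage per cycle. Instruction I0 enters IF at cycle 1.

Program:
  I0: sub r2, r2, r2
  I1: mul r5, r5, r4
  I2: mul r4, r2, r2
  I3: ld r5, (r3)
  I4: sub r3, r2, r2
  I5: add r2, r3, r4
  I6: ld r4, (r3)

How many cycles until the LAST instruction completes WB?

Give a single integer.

I0 sub r2 <- r2,r2: IF@1 ID@2 stall=0 (-) EX@3 MEM@4 WB@5
I1 mul r5 <- r5,r4: IF@2 ID@3 stall=0 (-) EX@4 MEM@5 WB@6
I2 mul r4 <- r2,r2: IF@3 ID@4 stall=1 (RAW on I0.r2 (WB@5)) EX@6 MEM@7 WB@8
I3 ld r5 <- r3: IF@4 ID@6 stall=0 (-) EX@7 MEM@8 WB@9
I4 sub r3 <- r2,r2: IF@6 ID@7 stall=0 (-) EX@8 MEM@9 WB@10
I5 add r2 <- r3,r4: IF@7 ID@8 stall=2 (RAW on I4.r3 (WB@10)) EX@11 MEM@12 WB@13
I6 ld r4 <- r3: IF@8 ID@11 stall=0 (-) EX@12 MEM@13 WB@14

Answer: 14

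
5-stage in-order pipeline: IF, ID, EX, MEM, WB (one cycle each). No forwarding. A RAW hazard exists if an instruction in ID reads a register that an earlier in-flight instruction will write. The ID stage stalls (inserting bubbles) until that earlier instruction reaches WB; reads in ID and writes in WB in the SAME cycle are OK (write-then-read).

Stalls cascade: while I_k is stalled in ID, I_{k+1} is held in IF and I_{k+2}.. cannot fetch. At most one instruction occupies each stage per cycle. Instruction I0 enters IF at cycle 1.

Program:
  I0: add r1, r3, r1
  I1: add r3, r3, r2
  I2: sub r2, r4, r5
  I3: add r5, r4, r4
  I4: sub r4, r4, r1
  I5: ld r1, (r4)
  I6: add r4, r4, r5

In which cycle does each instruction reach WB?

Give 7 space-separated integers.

I0 add r1 <- r3,r1: IF@1 ID@2 stall=0 (-) EX@3 MEM@4 WB@5
I1 add r3 <- r3,r2: IF@2 ID@3 stall=0 (-) EX@4 MEM@5 WB@6
I2 sub r2 <- r4,r5: IF@3 ID@4 stall=0 (-) EX@5 MEM@6 WB@7
I3 add r5 <- r4,r4: IF@4 ID@5 stall=0 (-) EX@6 MEM@7 WB@8
I4 sub r4 <- r4,r1: IF@5 ID@6 stall=0 (-) EX@7 MEM@8 WB@9
I5 ld r1 <- r4: IF@6 ID@7 stall=2 (RAW on I4.r4 (WB@9)) EX@10 MEM@11 WB@12
I6 add r4 <- r4,r5: IF@7 ID@10 stall=0 (-) EX@11 MEM@12 WB@13

Answer: 5 6 7 8 9 12 13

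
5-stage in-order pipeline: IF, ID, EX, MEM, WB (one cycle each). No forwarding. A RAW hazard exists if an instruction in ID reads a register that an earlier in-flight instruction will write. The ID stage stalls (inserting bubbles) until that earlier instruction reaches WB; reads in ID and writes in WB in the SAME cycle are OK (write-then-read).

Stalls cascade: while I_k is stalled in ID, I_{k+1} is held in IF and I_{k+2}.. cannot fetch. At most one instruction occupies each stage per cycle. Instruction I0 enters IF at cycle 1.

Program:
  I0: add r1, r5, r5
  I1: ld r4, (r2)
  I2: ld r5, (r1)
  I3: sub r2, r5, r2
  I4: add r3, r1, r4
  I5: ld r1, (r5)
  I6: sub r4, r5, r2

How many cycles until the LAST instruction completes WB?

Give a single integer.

I0 add r1 <- r5,r5: IF@1 ID@2 stall=0 (-) EX@3 MEM@4 WB@5
I1 ld r4 <- r2: IF@2 ID@3 stall=0 (-) EX@4 MEM@5 WB@6
I2 ld r5 <- r1: IF@3 ID@4 stall=1 (RAW on I0.r1 (WB@5)) EX@6 MEM@7 WB@8
I3 sub r2 <- r5,r2: IF@4 ID@6 stall=2 (RAW on I2.r5 (WB@8)) EX@9 MEM@10 WB@11
I4 add r3 <- r1,r4: IF@6 ID@9 stall=0 (-) EX@10 MEM@11 WB@12
I5 ld r1 <- r5: IF@9 ID@10 stall=0 (-) EX@11 MEM@12 WB@13
I6 sub r4 <- r5,r2: IF@10 ID@11 stall=0 (-) EX@12 MEM@13 WB@14

Answer: 14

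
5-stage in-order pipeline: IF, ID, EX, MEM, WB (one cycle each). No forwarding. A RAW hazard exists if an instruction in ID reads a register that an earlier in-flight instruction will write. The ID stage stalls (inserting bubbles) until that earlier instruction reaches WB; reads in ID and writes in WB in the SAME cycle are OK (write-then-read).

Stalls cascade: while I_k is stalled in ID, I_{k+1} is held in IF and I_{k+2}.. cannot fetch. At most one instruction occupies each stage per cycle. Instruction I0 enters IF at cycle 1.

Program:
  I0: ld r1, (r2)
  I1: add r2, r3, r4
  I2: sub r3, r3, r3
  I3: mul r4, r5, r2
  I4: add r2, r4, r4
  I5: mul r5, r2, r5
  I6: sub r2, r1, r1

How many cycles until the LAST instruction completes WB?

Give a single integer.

Answer: 16

Derivation:
I0 ld r1 <- r2: IF@1 ID@2 stall=0 (-) EX@3 MEM@4 WB@5
I1 add r2 <- r3,r4: IF@2 ID@3 stall=0 (-) EX@4 MEM@5 WB@6
I2 sub r3 <- r3,r3: IF@3 ID@4 stall=0 (-) EX@5 MEM@6 WB@7
I3 mul r4 <- r5,r2: IF@4 ID@5 stall=1 (RAW on I1.r2 (WB@6)) EX@7 MEM@8 WB@9
I4 add r2 <- r4,r4: IF@5 ID@7 stall=2 (RAW on I3.r4 (WB@9)) EX@10 MEM@11 WB@12
I5 mul r5 <- r2,r5: IF@7 ID@10 stall=2 (RAW on I4.r2 (WB@12)) EX@13 MEM@14 WB@15
I6 sub r2 <- r1,r1: IF@10 ID@13 stall=0 (-) EX@14 MEM@15 WB@16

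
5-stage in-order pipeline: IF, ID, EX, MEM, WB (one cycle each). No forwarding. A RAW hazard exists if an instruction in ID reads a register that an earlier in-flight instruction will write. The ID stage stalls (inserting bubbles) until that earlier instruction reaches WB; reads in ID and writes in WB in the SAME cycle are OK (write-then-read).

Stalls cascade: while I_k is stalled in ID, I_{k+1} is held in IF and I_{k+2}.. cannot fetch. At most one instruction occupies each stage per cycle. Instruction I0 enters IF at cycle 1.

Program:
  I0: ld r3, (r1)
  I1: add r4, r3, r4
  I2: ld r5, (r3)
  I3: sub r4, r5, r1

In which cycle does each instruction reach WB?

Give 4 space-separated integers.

I0 ld r3 <- r1: IF@1 ID@2 stall=0 (-) EX@3 MEM@4 WB@5
I1 add r4 <- r3,r4: IF@2 ID@3 stall=2 (RAW on I0.r3 (WB@5)) EX@6 MEM@7 WB@8
I2 ld r5 <- r3: IF@3 ID@6 stall=0 (-) EX@7 MEM@8 WB@9
I3 sub r4 <- r5,r1: IF@6 ID@7 stall=2 (RAW on I2.r5 (WB@9)) EX@10 MEM@11 WB@12

Answer: 5 8 9 12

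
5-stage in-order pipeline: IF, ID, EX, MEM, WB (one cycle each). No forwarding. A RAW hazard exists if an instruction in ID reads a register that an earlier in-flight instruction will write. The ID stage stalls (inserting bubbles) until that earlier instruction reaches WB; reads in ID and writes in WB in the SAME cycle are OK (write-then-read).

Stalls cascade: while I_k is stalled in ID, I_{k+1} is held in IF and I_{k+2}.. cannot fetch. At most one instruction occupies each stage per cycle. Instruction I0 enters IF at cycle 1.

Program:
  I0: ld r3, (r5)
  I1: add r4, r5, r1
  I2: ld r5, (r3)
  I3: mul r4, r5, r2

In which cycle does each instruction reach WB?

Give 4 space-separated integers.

Answer: 5 6 8 11

Derivation:
I0 ld r3 <- r5: IF@1 ID@2 stall=0 (-) EX@3 MEM@4 WB@5
I1 add r4 <- r5,r1: IF@2 ID@3 stall=0 (-) EX@4 MEM@5 WB@6
I2 ld r5 <- r3: IF@3 ID@4 stall=1 (RAW on I0.r3 (WB@5)) EX@6 MEM@7 WB@8
I3 mul r4 <- r5,r2: IF@4 ID@6 stall=2 (RAW on I2.r5 (WB@8)) EX@9 MEM@10 WB@11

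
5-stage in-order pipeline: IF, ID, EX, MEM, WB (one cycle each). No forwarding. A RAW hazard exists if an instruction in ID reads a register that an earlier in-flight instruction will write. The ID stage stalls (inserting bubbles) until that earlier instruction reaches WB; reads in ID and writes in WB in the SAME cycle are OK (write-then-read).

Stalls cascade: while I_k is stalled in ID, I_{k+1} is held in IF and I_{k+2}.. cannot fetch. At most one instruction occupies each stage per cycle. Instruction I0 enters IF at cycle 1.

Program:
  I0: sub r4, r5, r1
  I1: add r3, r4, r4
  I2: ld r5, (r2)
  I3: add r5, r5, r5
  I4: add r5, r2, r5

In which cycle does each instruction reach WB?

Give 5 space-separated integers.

I0 sub r4 <- r5,r1: IF@1 ID@2 stall=0 (-) EX@3 MEM@4 WB@5
I1 add r3 <- r4,r4: IF@2 ID@3 stall=2 (RAW on I0.r4 (WB@5)) EX@6 MEM@7 WB@8
I2 ld r5 <- r2: IF@3 ID@6 stall=0 (-) EX@7 MEM@8 WB@9
I3 add r5 <- r5,r5: IF@6 ID@7 stall=2 (RAW on I2.r5 (WB@9)) EX@10 MEM@11 WB@12
I4 add r5 <- r2,r5: IF@7 ID@10 stall=2 (RAW on I3.r5 (WB@12)) EX@13 MEM@14 WB@15

Answer: 5 8 9 12 15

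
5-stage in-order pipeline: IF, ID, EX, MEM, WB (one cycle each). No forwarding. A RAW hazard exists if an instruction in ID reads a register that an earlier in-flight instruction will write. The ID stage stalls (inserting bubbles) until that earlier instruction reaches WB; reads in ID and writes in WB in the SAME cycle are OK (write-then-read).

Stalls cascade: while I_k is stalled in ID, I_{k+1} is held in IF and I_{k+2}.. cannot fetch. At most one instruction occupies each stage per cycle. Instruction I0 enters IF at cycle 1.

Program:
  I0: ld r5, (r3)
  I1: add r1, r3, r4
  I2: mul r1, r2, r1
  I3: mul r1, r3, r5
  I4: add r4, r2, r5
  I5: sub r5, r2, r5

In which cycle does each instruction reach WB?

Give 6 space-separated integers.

Answer: 5 6 9 10 11 12

Derivation:
I0 ld r5 <- r3: IF@1 ID@2 stall=0 (-) EX@3 MEM@4 WB@5
I1 add r1 <- r3,r4: IF@2 ID@3 stall=0 (-) EX@4 MEM@5 WB@6
I2 mul r1 <- r2,r1: IF@3 ID@4 stall=2 (RAW on I1.r1 (WB@6)) EX@7 MEM@8 WB@9
I3 mul r1 <- r3,r5: IF@4 ID@7 stall=0 (-) EX@8 MEM@9 WB@10
I4 add r4 <- r2,r5: IF@7 ID@8 stall=0 (-) EX@9 MEM@10 WB@11
I5 sub r5 <- r2,r5: IF@8 ID@9 stall=0 (-) EX@10 MEM@11 WB@12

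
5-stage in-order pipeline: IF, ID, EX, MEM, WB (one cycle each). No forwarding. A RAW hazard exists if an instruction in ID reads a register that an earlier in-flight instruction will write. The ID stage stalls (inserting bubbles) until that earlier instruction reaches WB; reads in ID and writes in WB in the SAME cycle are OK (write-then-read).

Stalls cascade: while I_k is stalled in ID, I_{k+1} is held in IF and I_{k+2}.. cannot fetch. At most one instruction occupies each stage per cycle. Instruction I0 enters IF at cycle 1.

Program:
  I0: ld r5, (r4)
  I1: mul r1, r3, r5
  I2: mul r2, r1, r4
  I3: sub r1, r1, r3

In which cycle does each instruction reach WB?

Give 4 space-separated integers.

Answer: 5 8 11 12

Derivation:
I0 ld r5 <- r4: IF@1 ID@2 stall=0 (-) EX@3 MEM@4 WB@5
I1 mul r1 <- r3,r5: IF@2 ID@3 stall=2 (RAW on I0.r5 (WB@5)) EX@6 MEM@7 WB@8
I2 mul r2 <- r1,r4: IF@3 ID@6 stall=2 (RAW on I1.r1 (WB@8)) EX@9 MEM@10 WB@11
I3 sub r1 <- r1,r3: IF@6 ID@9 stall=0 (-) EX@10 MEM@11 WB@12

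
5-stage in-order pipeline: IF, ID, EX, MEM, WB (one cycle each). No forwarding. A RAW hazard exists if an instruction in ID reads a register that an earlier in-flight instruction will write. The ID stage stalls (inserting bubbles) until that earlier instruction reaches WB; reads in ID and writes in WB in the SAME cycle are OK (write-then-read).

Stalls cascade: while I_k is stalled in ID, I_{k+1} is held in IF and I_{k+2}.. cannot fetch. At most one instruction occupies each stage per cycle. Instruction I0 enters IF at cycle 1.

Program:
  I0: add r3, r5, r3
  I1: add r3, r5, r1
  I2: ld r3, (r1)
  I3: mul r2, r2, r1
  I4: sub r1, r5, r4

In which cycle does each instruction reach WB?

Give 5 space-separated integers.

I0 add r3 <- r5,r3: IF@1 ID@2 stall=0 (-) EX@3 MEM@4 WB@5
I1 add r3 <- r5,r1: IF@2 ID@3 stall=0 (-) EX@4 MEM@5 WB@6
I2 ld r3 <- r1: IF@3 ID@4 stall=0 (-) EX@5 MEM@6 WB@7
I3 mul r2 <- r2,r1: IF@4 ID@5 stall=0 (-) EX@6 MEM@7 WB@8
I4 sub r1 <- r5,r4: IF@5 ID@6 stall=0 (-) EX@7 MEM@8 WB@9

Answer: 5 6 7 8 9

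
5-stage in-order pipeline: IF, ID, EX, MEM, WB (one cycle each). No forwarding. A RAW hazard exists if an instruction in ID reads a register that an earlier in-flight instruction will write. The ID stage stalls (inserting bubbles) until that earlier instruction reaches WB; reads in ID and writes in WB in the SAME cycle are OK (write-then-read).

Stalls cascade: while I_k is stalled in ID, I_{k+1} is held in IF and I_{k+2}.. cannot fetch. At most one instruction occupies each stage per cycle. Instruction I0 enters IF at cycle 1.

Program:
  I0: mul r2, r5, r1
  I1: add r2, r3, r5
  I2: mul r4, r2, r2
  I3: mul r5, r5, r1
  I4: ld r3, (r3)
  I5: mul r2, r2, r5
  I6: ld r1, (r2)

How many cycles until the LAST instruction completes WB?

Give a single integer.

Answer: 16

Derivation:
I0 mul r2 <- r5,r1: IF@1 ID@2 stall=0 (-) EX@3 MEM@4 WB@5
I1 add r2 <- r3,r5: IF@2 ID@3 stall=0 (-) EX@4 MEM@5 WB@6
I2 mul r4 <- r2,r2: IF@3 ID@4 stall=2 (RAW on I1.r2 (WB@6)) EX@7 MEM@8 WB@9
I3 mul r5 <- r5,r1: IF@4 ID@7 stall=0 (-) EX@8 MEM@9 WB@10
I4 ld r3 <- r3: IF@7 ID@8 stall=0 (-) EX@9 MEM@10 WB@11
I5 mul r2 <- r2,r5: IF@8 ID@9 stall=1 (RAW on I3.r5 (WB@10)) EX@11 MEM@12 WB@13
I6 ld r1 <- r2: IF@9 ID@11 stall=2 (RAW on I5.r2 (WB@13)) EX@14 MEM@15 WB@16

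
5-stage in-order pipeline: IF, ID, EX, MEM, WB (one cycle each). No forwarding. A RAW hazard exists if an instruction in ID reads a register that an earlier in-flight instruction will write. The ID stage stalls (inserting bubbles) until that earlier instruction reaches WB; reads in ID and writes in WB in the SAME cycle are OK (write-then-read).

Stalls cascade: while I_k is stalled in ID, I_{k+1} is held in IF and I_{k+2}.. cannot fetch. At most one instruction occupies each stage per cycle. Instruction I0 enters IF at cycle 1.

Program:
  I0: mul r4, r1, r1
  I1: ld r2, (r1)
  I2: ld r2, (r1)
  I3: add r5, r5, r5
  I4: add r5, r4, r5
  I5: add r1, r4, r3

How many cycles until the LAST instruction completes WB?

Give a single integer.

I0 mul r4 <- r1,r1: IF@1 ID@2 stall=0 (-) EX@3 MEM@4 WB@5
I1 ld r2 <- r1: IF@2 ID@3 stall=0 (-) EX@4 MEM@5 WB@6
I2 ld r2 <- r1: IF@3 ID@4 stall=0 (-) EX@5 MEM@6 WB@7
I3 add r5 <- r5,r5: IF@4 ID@5 stall=0 (-) EX@6 MEM@7 WB@8
I4 add r5 <- r4,r5: IF@5 ID@6 stall=2 (RAW on I3.r5 (WB@8)) EX@9 MEM@10 WB@11
I5 add r1 <- r4,r3: IF@6 ID@9 stall=0 (-) EX@10 MEM@11 WB@12

Answer: 12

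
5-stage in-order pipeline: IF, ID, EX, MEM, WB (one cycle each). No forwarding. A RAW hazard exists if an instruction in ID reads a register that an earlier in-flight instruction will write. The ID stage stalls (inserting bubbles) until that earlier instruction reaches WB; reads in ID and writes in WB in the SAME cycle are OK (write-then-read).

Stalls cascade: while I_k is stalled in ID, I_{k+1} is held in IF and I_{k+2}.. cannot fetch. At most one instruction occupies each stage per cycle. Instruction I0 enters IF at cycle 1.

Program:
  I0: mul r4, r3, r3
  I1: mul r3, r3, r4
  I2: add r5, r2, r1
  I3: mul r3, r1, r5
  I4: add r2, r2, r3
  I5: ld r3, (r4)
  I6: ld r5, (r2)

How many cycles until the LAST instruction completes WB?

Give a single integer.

I0 mul r4 <- r3,r3: IF@1 ID@2 stall=0 (-) EX@3 MEM@4 WB@5
I1 mul r3 <- r3,r4: IF@2 ID@3 stall=2 (RAW on I0.r4 (WB@5)) EX@6 MEM@7 WB@8
I2 add r5 <- r2,r1: IF@3 ID@6 stall=0 (-) EX@7 MEM@8 WB@9
I3 mul r3 <- r1,r5: IF@6 ID@7 stall=2 (RAW on I2.r5 (WB@9)) EX@10 MEM@11 WB@12
I4 add r2 <- r2,r3: IF@7 ID@10 stall=2 (RAW on I3.r3 (WB@12)) EX@13 MEM@14 WB@15
I5 ld r3 <- r4: IF@10 ID@13 stall=0 (-) EX@14 MEM@15 WB@16
I6 ld r5 <- r2: IF@13 ID@14 stall=1 (RAW on I4.r2 (WB@15)) EX@16 MEM@17 WB@18

Answer: 18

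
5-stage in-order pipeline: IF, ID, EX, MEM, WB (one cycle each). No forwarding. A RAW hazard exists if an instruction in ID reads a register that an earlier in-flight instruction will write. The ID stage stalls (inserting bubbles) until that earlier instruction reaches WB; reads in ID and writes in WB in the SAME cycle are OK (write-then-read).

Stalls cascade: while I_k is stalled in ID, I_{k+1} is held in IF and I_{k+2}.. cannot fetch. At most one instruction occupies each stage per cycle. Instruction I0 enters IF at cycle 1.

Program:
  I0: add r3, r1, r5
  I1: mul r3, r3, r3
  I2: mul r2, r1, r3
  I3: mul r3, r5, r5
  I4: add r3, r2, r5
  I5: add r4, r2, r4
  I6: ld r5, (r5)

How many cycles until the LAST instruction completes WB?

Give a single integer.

I0 add r3 <- r1,r5: IF@1 ID@2 stall=0 (-) EX@3 MEM@4 WB@5
I1 mul r3 <- r3,r3: IF@2 ID@3 stall=2 (RAW on I0.r3 (WB@5)) EX@6 MEM@7 WB@8
I2 mul r2 <- r1,r3: IF@3 ID@6 stall=2 (RAW on I1.r3 (WB@8)) EX@9 MEM@10 WB@11
I3 mul r3 <- r5,r5: IF@6 ID@9 stall=0 (-) EX@10 MEM@11 WB@12
I4 add r3 <- r2,r5: IF@9 ID@10 stall=1 (RAW on I2.r2 (WB@11)) EX@12 MEM@13 WB@14
I5 add r4 <- r2,r4: IF@10 ID@12 stall=0 (-) EX@13 MEM@14 WB@15
I6 ld r5 <- r5: IF@12 ID@13 stall=0 (-) EX@14 MEM@15 WB@16

Answer: 16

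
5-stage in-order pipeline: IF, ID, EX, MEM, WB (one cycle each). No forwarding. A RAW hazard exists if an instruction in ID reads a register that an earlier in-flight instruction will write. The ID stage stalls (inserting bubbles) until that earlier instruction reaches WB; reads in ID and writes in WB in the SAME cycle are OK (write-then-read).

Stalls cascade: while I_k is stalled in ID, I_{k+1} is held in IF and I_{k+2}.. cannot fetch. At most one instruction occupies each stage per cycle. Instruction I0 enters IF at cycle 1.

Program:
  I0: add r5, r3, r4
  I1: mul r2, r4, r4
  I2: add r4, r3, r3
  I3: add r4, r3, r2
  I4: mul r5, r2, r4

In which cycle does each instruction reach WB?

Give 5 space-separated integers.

I0 add r5 <- r3,r4: IF@1 ID@2 stall=0 (-) EX@3 MEM@4 WB@5
I1 mul r2 <- r4,r4: IF@2 ID@3 stall=0 (-) EX@4 MEM@5 WB@6
I2 add r4 <- r3,r3: IF@3 ID@4 stall=0 (-) EX@5 MEM@6 WB@7
I3 add r4 <- r3,r2: IF@4 ID@5 stall=1 (RAW on I1.r2 (WB@6)) EX@7 MEM@8 WB@9
I4 mul r5 <- r2,r4: IF@5 ID@7 stall=2 (RAW on I3.r4 (WB@9)) EX@10 MEM@11 WB@12

Answer: 5 6 7 9 12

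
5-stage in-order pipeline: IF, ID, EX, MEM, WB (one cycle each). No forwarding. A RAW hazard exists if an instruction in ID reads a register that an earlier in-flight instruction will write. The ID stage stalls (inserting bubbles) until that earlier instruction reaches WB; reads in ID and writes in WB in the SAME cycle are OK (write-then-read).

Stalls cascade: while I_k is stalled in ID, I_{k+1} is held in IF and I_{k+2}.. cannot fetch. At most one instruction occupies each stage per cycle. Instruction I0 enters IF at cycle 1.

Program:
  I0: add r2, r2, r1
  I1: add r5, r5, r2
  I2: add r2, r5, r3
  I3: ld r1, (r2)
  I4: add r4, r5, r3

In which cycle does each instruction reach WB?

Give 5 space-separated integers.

I0 add r2 <- r2,r1: IF@1 ID@2 stall=0 (-) EX@3 MEM@4 WB@5
I1 add r5 <- r5,r2: IF@2 ID@3 stall=2 (RAW on I0.r2 (WB@5)) EX@6 MEM@7 WB@8
I2 add r2 <- r5,r3: IF@3 ID@6 stall=2 (RAW on I1.r5 (WB@8)) EX@9 MEM@10 WB@11
I3 ld r1 <- r2: IF@6 ID@9 stall=2 (RAW on I2.r2 (WB@11)) EX@12 MEM@13 WB@14
I4 add r4 <- r5,r3: IF@9 ID@12 stall=0 (-) EX@13 MEM@14 WB@15

Answer: 5 8 11 14 15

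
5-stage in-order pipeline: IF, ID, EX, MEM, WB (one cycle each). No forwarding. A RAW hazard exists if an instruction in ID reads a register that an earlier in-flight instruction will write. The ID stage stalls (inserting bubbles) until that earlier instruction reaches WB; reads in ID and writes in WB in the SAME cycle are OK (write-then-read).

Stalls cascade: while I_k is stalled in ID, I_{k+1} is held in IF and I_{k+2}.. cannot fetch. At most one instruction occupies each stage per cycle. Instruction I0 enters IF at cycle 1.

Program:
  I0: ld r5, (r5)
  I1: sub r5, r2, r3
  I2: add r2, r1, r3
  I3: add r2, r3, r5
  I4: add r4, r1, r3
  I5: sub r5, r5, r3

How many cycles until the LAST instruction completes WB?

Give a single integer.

Answer: 11

Derivation:
I0 ld r5 <- r5: IF@1 ID@2 stall=0 (-) EX@3 MEM@4 WB@5
I1 sub r5 <- r2,r3: IF@2 ID@3 stall=0 (-) EX@4 MEM@5 WB@6
I2 add r2 <- r1,r3: IF@3 ID@4 stall=0 (-) EX@5 MEM@6 WB@7
I3 add r2 <- r3,r5: IF@4 ID@5 stall=1 (RAW on I1.r5 (WB@6)) EX@7 MEM@8 WB@9
I4 add r4 <- r1,r3: IF@5 ID@7 stall=0 (-) EX@8 MEM@9 WB@10
I5 sub r5 <- r5,r3: IF@7 ID@8 stall=0 (-) EX@9 MEM@10 WB@11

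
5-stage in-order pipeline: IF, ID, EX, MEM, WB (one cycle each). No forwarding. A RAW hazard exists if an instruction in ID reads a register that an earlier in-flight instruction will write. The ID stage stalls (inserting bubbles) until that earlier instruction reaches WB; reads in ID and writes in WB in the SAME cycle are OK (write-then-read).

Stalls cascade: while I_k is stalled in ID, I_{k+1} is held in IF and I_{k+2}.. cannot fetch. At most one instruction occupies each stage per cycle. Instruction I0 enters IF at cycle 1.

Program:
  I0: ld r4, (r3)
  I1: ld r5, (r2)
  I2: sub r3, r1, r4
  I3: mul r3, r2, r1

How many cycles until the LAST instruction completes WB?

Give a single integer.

Answer: 9

Derivation:
I0 ld r4 <- r3: IF@1 ID@2 stall=0 (-) EX@3 MEM@4 WB@5
I1 ld r5 <- r2: IF@2 ID@3 stall=0 (-) EX@4 MEM@5 WB@6
I2 sub r3 <- r1,r4: IF@3 ID@4 stall=1 (RAW on I0.r4 (WB@5)) EX@6 MEM@7 WB@8
I3 mul r3 <- r2,r1: IF@4 ID@6 stall=0 (-) EX@7 MEM@8 WB@9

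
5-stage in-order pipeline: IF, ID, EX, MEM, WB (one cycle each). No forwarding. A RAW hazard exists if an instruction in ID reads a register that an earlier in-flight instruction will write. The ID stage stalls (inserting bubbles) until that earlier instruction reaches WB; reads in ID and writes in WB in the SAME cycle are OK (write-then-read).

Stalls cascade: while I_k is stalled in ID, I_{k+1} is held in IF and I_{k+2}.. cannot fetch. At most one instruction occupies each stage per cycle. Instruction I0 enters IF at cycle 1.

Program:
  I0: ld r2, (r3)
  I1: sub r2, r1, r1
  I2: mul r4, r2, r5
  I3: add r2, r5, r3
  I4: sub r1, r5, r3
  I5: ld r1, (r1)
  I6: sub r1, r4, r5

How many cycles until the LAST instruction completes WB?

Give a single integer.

I0 ld r2 <- r3: IF@1 ID@2 stall=0 (-) EX@3 MEM@4 WB@5
I1 sub r2 <- r1,r1: IF@2 ID@3 stall=0 (-) EX@4 MEM@5 WB@6
I2 mul r4 <- r2,r5: IF@3 ID@4 stall=2 (RAW on I1.r2 (WB@6)) EX@7 MEM@8 WB@9
I3 add r2 <- r5,r3: IF@4 ID@7 stall=0 (-) EX@8 MEM@9 WB@10
I4 sub r1 <- r5,r3: IF@7 ID@8 stall=0 (-) EX@9 MEM@10 WB@11
I5 ld r1 <- r1: IF@8 ID@9 stall=2 (RAW on I4.r1 (WB@11)) EX@12 MEM@13 WB@14
I6 sub r1 <- r4,r5: IF@9 ID@12 stall=0 (-) EX@13 MEM@14 WB@15

Answer: 15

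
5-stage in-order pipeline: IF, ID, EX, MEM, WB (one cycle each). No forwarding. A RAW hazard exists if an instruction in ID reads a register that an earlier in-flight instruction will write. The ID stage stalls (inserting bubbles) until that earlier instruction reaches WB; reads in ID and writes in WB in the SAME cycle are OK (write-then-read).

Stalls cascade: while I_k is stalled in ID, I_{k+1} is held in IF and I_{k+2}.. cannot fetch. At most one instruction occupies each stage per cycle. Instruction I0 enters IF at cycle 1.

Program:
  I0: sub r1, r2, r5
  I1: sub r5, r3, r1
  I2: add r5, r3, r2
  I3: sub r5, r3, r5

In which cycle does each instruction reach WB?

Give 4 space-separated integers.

Answer: 5 8 9 12

Derivation:
I0 sub r1 <- r2,r5: IF@1 ID@2 stall=0 (-) EX@3 MEM@4 WB@5
I1 sub r5 <- r3,r1: IF@2 ID@3 stall=2 (RAW on I0.r1 (WB@5)) EX@6 MEM@7 WB@8
I2 add r5 <- r3,r2: IF@3 ID@6 stall=0 (-) EX@7 MEM@8 WB@9
I3 sub r5 <- r3,r5: IF@6 ID@7 stall=2 (RAW on I2.r5 (WB@9)) EX@10 MEM@11 WB@12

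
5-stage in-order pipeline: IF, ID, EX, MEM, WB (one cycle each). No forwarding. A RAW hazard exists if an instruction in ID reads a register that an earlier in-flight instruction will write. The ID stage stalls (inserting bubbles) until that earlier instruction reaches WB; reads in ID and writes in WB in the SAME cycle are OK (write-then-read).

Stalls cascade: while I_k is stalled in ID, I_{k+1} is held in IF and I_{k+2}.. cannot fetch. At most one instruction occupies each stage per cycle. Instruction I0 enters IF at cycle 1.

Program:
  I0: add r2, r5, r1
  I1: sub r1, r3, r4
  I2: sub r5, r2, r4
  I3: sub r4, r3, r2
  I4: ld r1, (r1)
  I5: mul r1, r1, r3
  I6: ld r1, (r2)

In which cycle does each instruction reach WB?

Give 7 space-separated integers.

I0 add r2 <- r5,r1: IF@1 ID@2 stall=0 (-) EX@3 MEM@4 WB@5
I1 sub r1 <- r3,r4: IF@2 ID@3 stall=0 (-) EX@4 MEM@5 WB@6
I2 sub r5 <- r2,r4: IF@3 ID@4 stall=1 (RAW on I0.r2 (WB@5)) EX@6 MEM@7 WB@8
I3 sub r4 <- r3,r2: IF@4 ID@6 stall=0 (-) EX@7 MEM@8 WB@9
I4 ld r1 <- r1: IF@6 ID@7 stall=0 (-) EX@8 MEM@9 WB@10
I5 mul r1 <- r1,r3: IF@7 ID@8 stall=2 (RAW on I4.r1 (WB@10)) EX@11 MEM@12 WB@13
I6 ld r1 <- r2: IF@8 ID@11 stall=0 (-) EX@12 MEM@13 WB@14

Answer: 5 6 8 9 10 13 14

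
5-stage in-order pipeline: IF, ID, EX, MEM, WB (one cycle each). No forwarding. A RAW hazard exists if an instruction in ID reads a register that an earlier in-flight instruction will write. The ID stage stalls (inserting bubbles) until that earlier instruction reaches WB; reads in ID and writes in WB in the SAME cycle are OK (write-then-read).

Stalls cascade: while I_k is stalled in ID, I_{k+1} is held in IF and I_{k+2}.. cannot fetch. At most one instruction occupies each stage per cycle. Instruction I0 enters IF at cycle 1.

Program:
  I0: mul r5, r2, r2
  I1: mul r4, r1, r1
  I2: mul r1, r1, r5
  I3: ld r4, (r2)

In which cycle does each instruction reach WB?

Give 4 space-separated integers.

Answer: 5 6 8 9

Derivation:
I0 mul r5 <- r2,r2: IF@1 ID@2 stall=0 (-) EX@3 MEM@4 WB@5
I1 mul r4 <- r1,r1: IF@2 ID@3 stall=0 (-) EX@4 MEM@5 WB@6
I2 mul r1 <- r1,r5: IF@3 ID@4 stall=1 (RAW on I0.r5 (WB@5)) EX@6 MEM@7 WB@8
I3 ld r4 <- r2: IF@4 ID@6 stall=0 (-) EX@7 MEM@8 WB@9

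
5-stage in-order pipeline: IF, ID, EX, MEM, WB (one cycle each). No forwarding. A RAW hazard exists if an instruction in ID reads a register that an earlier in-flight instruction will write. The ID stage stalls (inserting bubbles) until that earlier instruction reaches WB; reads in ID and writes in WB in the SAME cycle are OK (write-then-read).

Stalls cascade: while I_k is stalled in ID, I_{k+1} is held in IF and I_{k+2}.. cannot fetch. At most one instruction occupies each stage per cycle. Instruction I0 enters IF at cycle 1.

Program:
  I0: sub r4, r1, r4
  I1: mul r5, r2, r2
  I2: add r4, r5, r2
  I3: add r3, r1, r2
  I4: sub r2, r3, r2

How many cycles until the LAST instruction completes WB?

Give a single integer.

Answer: 13

Derivation:
I0 sub r4 <- r1,r4: IF@1 ID@2 stall=0 (-) EX@3 MEM@4 WB@5
I1 mul r5 <- r2,r2: IF@2 ID@3 stall=0 (-) EX@4 MEM@5 WB@6
I2 add r4 <- r5,r2: IF@3 ID@4 stall=2 (RAW on I1.r5 (WB@6)) EX@7 MEM@8 WB@9
I3 add r3 <- r1,r2: IF@4 ID@7 stall=0 (-) EX@8 MEM@9 WB@10
I4 sub r2 <- r3,r2: IF@7 ID@8 stall=2 (RAW on I3.r3 (WB@10)) EX@11 MEM@12 WB@13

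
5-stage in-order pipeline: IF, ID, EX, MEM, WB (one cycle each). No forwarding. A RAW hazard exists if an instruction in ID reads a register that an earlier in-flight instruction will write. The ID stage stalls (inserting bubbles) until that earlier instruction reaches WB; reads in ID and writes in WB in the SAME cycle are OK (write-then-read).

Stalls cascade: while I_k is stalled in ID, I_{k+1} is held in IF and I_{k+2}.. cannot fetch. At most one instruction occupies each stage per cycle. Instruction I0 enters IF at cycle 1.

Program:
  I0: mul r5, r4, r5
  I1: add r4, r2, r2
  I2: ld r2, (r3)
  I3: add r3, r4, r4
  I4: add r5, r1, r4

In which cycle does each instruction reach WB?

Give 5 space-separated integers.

I0 mul r5 <- r4,r5: IF@1 ID@2 stall=0 (-) EX@3 MEM@4 WB@5
I1 add r4 <- r2,r2: IF@2 ID@3 stall=0 (-) EX@4 MEM@5 WB@6
I2 ld r2 <- r3: IF@3 ID@4 stall=0 (-) EX@5 MEM@6 WB@7
I3 add r3 <- r4,r4: IF@4 ID@5 stall=1 (RAW on I1.r4 (WB@6)) EX@7 MEM@8 WB@9
I4 add r5 <- r1,r4: IF@5 ID@7 stall=0 (-) EX@8 MEM@9 WB@10

Answer: 5 6 7 9 10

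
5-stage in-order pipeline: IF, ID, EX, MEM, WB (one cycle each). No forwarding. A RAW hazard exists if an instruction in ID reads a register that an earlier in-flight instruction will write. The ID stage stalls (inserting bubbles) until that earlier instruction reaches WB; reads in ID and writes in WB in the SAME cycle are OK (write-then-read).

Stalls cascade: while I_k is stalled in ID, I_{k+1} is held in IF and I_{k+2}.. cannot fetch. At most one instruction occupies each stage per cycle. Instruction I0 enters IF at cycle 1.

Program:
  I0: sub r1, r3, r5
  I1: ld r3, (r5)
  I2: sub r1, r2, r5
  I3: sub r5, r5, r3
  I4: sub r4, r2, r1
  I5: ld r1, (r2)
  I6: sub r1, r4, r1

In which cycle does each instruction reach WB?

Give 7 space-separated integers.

Answer: 5 6 7 9 10 11 14

Derivation:
I0 sub r1 <- r3,r5: IF@1 ID@2 stall=0 (-) EX@3 MEM@4 WB@5
I1 ld r3 <- r5: IF@2 ID@3 stall=0 (-) EX@4 MEM@5 WB@6
I2 sub r1 <- r2,r5: IF@3 ID@4 stall=0 (-) EX@5 MEM@6 WB@7
I3 sub r5 <- r5,r3: IF@4 ID@5 stall=1 (RAW on I1.r3 (WB@6)) EX@7 MEM@8 WB@9
I4 sub r4 <- r2,r1: IF@5 ID@7 stall=0 (-) EX@8 MEM@9 WB@10
I5 ld r1 <- r2: IF@7 ID@8 stall=0 (-) EX@9 MEM@10 WB@11
I6 sub r1 <- r4,r1: IF@8 ID@9 stall=2 (RAW on I5.r1 (WB@11)) EX@12 MEM@13 WB@14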